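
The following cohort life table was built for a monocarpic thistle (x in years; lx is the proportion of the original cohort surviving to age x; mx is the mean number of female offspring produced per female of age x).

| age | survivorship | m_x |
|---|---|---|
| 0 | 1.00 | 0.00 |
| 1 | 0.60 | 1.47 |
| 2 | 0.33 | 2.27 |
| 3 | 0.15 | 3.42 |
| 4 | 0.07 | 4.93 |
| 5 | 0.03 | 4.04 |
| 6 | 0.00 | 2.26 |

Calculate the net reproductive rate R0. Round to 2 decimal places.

2.61

lx·mx by age: 0, 0.882, 0.7491, 0.513, 0.3451, 0.1212, 0
R0 = Σ lx·mx = 2.6104 → 2.61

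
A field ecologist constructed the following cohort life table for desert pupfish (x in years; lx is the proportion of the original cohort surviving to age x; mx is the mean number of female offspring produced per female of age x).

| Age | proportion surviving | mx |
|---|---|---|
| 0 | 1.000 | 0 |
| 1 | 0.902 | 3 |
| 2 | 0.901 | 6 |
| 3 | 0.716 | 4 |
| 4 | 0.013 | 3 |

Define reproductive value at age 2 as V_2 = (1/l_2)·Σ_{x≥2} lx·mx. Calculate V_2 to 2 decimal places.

lx·mx for x ≥ 2: 5.406, 2.864, 0.039 → sum = 8.309
V_2 = 8.309 / l_2 = 8.309 / 0.901 = 9.221976… → 9.22

9.22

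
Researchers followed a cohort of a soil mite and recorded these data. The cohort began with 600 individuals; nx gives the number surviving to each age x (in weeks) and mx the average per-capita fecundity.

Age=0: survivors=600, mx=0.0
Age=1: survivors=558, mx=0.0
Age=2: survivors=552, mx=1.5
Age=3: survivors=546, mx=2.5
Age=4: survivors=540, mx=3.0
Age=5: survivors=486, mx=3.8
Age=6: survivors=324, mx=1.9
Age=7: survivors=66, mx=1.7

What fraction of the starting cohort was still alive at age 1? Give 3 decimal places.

l_1 = n_1/n_0 = 558/600 = 0.93 → 0.930

0.930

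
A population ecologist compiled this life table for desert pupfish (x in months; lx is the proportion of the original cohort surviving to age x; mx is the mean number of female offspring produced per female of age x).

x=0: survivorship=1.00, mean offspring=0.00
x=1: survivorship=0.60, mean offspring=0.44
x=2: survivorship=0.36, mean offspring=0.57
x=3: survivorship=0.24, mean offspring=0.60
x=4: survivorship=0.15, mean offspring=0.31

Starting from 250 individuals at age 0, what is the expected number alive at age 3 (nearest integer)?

Expected survivors = N0 · l_3 = 250 × 0.24 = 60 → 60

60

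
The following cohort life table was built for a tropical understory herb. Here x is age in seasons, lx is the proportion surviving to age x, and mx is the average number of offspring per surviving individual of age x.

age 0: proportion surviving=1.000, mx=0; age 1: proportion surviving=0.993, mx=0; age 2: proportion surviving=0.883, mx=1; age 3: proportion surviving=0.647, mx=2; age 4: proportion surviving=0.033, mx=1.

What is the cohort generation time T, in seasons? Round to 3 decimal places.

lx·mx: 0, 0, 0.883, 1.294, 0.033 → R0 = 2.21
x·lx·mx: 0, 0, 1.766, 3.882, 0.132 → Σ = 5.78
T = 5.78 / 2.21 = 2.615385… → 2.615

2.615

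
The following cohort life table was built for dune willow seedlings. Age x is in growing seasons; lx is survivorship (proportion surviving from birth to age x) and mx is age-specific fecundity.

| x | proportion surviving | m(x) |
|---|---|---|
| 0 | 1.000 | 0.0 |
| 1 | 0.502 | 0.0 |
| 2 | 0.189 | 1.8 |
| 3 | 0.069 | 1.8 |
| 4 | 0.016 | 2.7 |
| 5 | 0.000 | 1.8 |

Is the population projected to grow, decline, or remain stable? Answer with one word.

R0 = Σ lx·mx = 0 + 0 + 0.3402 + 0.1242 + 0.0432 + 0 = 0.5076
R0 < 1, so the population is declining.

declining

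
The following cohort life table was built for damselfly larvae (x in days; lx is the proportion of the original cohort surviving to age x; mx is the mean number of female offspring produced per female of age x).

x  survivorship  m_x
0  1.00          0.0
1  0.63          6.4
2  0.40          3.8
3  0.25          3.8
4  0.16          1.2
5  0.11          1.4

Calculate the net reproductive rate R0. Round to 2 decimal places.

6.85

lx·mx by age: 0, 4.032, 1.52, 0.95, 0.192, 0.154
R0 = Σ lx·mx = 6.848 → 6.85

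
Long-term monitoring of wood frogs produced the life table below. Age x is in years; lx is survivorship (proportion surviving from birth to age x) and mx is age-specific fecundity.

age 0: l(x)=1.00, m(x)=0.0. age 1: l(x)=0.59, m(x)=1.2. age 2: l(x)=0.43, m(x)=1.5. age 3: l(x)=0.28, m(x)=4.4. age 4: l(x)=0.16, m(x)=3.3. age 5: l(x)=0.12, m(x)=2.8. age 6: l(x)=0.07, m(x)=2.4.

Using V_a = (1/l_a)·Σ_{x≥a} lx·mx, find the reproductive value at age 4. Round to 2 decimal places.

6.45

lx·mx for x ≥ 4: 0.528, 0.336, 0.168 → sum = 1.032
V_4 = 1.032 / l_4 = 1.032 / 0.16 = 6.45 → 6.45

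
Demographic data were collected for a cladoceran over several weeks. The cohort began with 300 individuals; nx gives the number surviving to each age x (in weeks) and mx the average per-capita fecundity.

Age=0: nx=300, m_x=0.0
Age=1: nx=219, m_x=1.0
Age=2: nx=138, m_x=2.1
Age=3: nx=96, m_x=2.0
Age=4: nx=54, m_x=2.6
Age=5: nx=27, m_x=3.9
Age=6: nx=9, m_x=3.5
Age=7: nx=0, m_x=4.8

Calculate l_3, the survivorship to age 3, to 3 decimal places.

l_3 = n_3/n_0 = 96/300 = 0.32 → 0.320

0.320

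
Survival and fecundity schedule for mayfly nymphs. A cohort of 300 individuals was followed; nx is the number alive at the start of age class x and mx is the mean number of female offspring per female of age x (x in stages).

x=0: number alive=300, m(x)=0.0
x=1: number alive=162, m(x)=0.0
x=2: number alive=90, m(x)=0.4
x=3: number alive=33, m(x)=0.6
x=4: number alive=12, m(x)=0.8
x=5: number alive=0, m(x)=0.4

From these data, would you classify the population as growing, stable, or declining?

declining

lx = nx/n0 = nx/300: 1, 0.54, 0.3, 0.11, 0.04, 0
R0 = Σ lx·mx = 0 + 0 + 0.12 + 0.066 + 0.032 + 0 = 0.218
R0 < 1, so the population is declining.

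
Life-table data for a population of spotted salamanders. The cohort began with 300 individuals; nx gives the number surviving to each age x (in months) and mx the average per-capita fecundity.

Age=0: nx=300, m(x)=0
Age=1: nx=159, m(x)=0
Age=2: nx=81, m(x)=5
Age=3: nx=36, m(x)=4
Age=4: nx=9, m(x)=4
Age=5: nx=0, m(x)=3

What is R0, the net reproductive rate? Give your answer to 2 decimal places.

1.95

lx = nx/n0 = nx/300: 1, 0.53, 0.27, 0.12, 0.03, 0
lx·mx by age: 0, 0, 1.35, 0.48, 0.12, 0
R0 = Σ lx·mx = 1.95 → 1.95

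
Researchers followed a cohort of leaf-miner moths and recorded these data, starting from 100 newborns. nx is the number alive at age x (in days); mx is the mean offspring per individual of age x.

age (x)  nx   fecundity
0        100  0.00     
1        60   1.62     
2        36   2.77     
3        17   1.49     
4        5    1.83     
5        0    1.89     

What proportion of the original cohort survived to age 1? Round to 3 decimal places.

0.600

l_1 = n_1/n_0 = 60/100 = 0.6 → 0.600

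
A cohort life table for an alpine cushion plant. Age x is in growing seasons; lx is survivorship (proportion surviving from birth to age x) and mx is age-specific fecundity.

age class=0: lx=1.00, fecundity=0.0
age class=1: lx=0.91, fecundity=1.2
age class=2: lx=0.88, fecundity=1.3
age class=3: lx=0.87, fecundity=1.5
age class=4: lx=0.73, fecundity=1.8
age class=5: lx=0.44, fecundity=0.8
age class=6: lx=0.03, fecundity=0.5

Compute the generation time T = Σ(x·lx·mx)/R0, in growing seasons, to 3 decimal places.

2.758

lx·mx: 0, 1.092, 1.144, 1.305, 1.314, 0.352, 0.015 → R0 = 5.222
x·lx·mx: 0, 1.092, 2.288, 3.915, 5.256, 1.76, 0.09 → Σ = 14.401
T = 14.401 / 5.222 = 2.757756… → 2.758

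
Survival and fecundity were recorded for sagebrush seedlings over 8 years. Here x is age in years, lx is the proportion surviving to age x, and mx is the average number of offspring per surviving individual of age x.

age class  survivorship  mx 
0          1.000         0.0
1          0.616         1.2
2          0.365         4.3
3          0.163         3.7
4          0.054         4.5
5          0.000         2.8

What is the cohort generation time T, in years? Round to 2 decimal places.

lx·mx: 0, 0.7392, 1.5695, 0.6031, 0.243, 0 → R0 = 3.1548
x·lx·mx: 0, 0.7392, 3.139, 1.8093, 0.972, 0 → Σ = 6.6595
T = 6.6595 / 3.1548 = 2.11091… → 2.11

2.11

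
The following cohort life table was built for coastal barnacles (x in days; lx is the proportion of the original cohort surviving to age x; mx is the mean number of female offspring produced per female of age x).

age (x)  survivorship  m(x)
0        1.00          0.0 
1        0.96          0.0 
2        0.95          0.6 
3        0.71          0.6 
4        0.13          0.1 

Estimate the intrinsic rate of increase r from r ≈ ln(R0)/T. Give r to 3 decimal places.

R0 = Σ lx·mx = 0 + 0 + 0.57 + 0.426 + 0.013 = 1.009
Σ x·lx·mx = 2.47; T = 2.47/1.009 = 2.44797…
r ≈ ln(R0)/T = ln(1.009)/2.44797… = 0.00366… → 0.004

0.004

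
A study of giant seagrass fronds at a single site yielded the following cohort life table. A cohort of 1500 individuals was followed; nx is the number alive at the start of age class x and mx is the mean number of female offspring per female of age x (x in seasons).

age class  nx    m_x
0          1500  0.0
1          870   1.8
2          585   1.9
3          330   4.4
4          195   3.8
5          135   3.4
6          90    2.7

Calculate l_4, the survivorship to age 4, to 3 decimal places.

l_4 = n_4/n_0 = 195/1500 = 0.13 → 0.130

0.130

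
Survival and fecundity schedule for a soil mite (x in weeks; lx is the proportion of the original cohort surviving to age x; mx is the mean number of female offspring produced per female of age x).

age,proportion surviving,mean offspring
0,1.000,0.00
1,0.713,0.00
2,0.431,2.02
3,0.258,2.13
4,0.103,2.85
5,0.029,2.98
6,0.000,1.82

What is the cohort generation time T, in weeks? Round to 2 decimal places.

2.78

lx·mx: 0, 0, 0.87062, 0.54954, 0.29355, 0.08642, 0 → R0 = 1.80013
x·lx·mx: 0, 0, 1.74124, 1.64862, 1.1742, 0.4321, 0 → Σ = 4.99616
T = 4.99616 / 1.80013 = 2.775444… → 2.78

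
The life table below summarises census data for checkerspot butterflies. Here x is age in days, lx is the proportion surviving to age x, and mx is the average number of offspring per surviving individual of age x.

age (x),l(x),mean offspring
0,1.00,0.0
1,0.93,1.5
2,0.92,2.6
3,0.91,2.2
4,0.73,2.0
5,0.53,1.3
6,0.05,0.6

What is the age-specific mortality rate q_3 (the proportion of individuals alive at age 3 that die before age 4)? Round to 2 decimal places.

q_3 = (l_3 − l_4) / l_3 = (0.91 − 0.73) / 0.91
     = 0.18 / 0.91 = 0.197802… → 0.20

0.20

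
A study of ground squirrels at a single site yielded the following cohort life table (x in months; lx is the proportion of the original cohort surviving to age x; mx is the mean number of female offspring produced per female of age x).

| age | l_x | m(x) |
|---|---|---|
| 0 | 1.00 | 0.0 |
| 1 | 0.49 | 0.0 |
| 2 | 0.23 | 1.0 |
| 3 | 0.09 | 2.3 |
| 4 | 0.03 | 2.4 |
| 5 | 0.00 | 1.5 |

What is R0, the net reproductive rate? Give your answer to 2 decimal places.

lx·mx by age: 0, 0, 0.23, 0.207, 0.072, 0
R0 = Σ lx·mx = 0.509 → 0.51

0.51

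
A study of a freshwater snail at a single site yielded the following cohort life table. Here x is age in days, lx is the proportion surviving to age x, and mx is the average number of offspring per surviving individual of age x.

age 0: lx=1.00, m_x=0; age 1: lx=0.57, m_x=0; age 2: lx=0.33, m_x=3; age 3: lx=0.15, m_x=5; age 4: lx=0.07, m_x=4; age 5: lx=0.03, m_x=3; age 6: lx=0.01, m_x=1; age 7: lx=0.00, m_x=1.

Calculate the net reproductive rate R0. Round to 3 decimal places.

2.120

lx·mx by age: 0, 0, 0.99, 0.75, 0.28, 0.09, 0.01, 0
R0 = Σ lx·mx = 2.12 → 2.120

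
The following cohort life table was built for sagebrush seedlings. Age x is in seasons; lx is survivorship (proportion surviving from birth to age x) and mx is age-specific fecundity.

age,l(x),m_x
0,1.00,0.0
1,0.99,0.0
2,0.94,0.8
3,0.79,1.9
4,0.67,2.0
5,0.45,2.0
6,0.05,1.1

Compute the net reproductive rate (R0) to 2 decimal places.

lx·mx by age: 0, 0, 0.752, 1.501, 1.34, 0.9, 0.055
R0 = Σ lx·mx = 4.548 → 4.55

4.55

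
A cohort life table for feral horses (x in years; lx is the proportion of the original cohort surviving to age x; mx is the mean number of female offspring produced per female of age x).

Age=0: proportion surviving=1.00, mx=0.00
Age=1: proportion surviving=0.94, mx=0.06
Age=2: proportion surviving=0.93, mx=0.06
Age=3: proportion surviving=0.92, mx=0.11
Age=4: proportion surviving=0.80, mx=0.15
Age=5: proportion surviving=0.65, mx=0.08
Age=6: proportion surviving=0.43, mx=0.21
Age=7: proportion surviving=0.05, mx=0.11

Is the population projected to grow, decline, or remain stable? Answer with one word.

R0 = Σ lx·mx = 0 + 0.0564 + 0.0558 + 0.1012 + 0.12 + 0.052 + 0.0903 + 0.0055 = 0.4812
R0 < 1, so the population is declining.

declining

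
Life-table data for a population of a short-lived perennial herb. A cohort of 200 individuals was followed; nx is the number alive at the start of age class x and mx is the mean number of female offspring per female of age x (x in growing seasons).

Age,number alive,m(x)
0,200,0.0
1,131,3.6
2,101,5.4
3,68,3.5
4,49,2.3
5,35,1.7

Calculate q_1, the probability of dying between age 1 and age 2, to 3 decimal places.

0.229

lx = nx/n0 = nx/200: 1, 0.655, 0.505, 0.34, 0.245, 0.175
q_1 = (l_1 − l_2) / l_1 = (0.655 − 0.505) / 0.655
     = 0.15 / 0.655 = 0.229008… → 0.229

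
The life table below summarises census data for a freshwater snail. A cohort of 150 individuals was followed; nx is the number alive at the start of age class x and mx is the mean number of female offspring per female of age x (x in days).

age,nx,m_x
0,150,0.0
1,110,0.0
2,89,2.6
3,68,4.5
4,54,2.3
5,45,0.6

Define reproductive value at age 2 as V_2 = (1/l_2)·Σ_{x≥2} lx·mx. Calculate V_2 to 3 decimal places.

lx = nx/n0 = nx/150: 1, 0.73333…, 0.59333…, 0.45333…, 0.36, 0.3
lx·mx for x ≥ 2: 1.542667…, 2.04…, 0.828, 0.18 → sum = 4.590667…
V_2 = 4.590667… / l_2 = 4.590667… / 0.593333… = 7.737079… → 7.737

7.737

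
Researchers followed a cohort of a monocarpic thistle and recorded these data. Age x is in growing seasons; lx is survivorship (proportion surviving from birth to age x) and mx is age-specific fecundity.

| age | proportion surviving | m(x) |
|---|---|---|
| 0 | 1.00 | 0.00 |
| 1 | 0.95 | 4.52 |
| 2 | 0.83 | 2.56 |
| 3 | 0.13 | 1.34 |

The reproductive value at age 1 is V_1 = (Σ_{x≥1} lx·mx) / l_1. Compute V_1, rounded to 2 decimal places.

lx·mx for x ≥ 1: 4.294, 2.1248, 0.1742 → sum = 6.593
V_1 = 6.593 / l_1 = 6.593 / 0.95 = 6.94 → 6.94

6.94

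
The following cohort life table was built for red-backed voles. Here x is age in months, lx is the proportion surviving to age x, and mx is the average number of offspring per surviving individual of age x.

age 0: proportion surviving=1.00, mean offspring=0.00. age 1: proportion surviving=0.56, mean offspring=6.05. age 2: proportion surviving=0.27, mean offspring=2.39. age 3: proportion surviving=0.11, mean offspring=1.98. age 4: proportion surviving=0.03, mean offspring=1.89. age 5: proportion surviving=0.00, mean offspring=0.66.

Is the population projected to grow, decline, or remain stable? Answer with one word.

growing

R0 = Σ lx·mx = 0 + 3.388 + 0.6453 + 0.2178 + 0.0567 + 0 = 4.3078
R0 > 1, so the population is growing.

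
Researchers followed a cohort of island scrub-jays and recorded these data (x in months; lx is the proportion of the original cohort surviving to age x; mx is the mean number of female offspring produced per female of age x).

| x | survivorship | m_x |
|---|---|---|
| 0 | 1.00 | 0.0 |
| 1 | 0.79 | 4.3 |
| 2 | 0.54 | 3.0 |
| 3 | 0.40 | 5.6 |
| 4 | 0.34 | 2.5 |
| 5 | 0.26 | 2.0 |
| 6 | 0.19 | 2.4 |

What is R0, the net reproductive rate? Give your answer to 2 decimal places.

lx·mx by age: 0, 3.397, 1.62, 2.24, 0.85, 0.52, 0.456
R0 = Σ lx·mx = 9.083 → 9.08

9.08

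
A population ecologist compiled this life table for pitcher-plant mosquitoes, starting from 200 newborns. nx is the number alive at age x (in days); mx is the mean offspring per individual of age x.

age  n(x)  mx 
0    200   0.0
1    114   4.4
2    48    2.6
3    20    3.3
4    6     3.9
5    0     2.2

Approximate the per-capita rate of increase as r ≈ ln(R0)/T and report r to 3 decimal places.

lx = nx/n0 = nx/200: 1, 0.57, 0.24, 0.1, 0.03, 0
R0 = Σ lx·mx = 0 + 2.508 + 0.624 + 0.33 + 0.117 + 0 = 3.579
Σ x·lx·mx = 5.214; T = 5.214/3.579 = 1.45683…
r ≈ ln(R0)/T = ln(3.579)/1.45683… = 0.87524… → 0.875

0.875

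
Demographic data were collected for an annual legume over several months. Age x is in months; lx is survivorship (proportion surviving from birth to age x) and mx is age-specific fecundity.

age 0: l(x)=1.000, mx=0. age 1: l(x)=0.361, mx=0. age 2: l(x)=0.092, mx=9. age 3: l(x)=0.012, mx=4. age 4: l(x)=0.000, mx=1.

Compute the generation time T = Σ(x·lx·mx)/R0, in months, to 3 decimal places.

2.055

lx·mx: 0, 0, 0.828, 0.048, 0 → R0 = 0.876
x·lx·mx: 0, 0, 1.656, 0.144, 0 → Σ = 1.8
T = 1.8 / 0.876 = 2.054795… → 2.055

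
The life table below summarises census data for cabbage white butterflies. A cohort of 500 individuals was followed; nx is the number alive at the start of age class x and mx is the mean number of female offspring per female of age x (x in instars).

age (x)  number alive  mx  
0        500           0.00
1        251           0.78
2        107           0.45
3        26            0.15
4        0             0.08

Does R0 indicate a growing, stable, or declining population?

lx = nx/n0 = nx/500: 1, 0.502, 0.214, 0.052, 0
R0 = Σ lx·mx = 0 + 0.39156 + 0.0963 + 0.0078 + 0 = 0.49566
R0 < 1, so the population is declining.

declining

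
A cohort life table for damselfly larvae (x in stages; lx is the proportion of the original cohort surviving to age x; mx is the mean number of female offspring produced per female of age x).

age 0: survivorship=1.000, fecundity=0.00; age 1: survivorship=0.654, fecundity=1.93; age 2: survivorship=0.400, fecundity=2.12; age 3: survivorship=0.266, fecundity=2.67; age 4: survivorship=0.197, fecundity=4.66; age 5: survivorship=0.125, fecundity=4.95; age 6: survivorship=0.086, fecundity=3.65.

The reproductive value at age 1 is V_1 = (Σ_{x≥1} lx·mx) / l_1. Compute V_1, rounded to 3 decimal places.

lx·mx for x ≥ 1: 1.26222, 0.848, 0.71022, 0.91802, 0.61875, 0.3139 → sum = 4.67111
V_1 = 4.67111 / l_1 = 4.67111 / 0.654 = 7.14237… → 7.142

7.142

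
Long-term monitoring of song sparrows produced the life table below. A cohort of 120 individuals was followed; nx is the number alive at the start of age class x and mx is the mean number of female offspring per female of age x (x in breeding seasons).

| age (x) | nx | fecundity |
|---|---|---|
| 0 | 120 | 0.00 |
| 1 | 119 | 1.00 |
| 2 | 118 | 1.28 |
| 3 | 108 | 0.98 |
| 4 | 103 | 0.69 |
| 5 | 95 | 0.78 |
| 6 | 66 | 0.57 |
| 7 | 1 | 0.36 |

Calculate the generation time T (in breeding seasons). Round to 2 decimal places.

2.90

lx = nx/n0 = nx/120: 1, 0.99167…, 0.98333…, 0.9, 0.85833…, 0.79167…, 0.55, 0.00833…
lx·mx: 0, 0.991667…, 1.258667…, 0.882, 0.59225…, 0.6175…, 0.3135, 0.003… → R0 = 4.658583…
x·lx·mx: 0, 0.991667…, 2.517333…, 2.646, 2.369…, 3.0875…, 1.881, 0.021… → Σ = 13.5135…
T = 13.5135… / 4.658583… = 2.900775… → 2.90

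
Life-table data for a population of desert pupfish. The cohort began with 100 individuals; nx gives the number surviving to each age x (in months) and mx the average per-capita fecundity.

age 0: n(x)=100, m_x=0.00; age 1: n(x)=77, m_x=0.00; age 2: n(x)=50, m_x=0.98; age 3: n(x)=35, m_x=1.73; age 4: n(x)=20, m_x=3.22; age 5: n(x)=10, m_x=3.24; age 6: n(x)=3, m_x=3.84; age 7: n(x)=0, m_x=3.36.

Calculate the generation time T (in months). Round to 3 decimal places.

lx = nx/n0 = nx/100: 1, 0.77, 0.5, 0.35, 0.2, 0.1, 0.03, 0
lx·mx: 0, 0, 0.49, 0.6055, 0.644, 0.324, 0.1152, 0 → R0 = 2.1787
x·lx·mx: 0, 0, 0.98, 1.8165, 2.576, 1.62, 0.6912, 0 → Σ = 7.6837
T = 7.6837 / 2.1787 = 3.526736… → 3.527

3.527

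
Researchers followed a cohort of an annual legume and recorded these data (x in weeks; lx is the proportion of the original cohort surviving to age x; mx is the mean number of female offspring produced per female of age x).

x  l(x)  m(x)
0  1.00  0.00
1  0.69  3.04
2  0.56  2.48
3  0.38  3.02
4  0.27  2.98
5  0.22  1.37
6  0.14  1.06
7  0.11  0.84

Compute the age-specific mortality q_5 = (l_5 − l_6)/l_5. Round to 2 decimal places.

q_5 = (l_5 − l_6) / l_5 = (0.22 − 0.14) / 0.22
     = 0.08 / 0.22 = 0.363636… → 0.36

0.36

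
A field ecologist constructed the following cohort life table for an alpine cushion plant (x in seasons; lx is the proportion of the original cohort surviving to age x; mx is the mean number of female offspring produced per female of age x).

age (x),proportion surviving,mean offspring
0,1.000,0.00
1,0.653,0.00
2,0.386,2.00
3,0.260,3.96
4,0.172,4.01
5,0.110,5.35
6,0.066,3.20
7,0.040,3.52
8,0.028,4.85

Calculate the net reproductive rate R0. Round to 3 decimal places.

lx·mx by age: 0, 0, 0.772, 1.0296, 0.68972, 0.5885, 0.2112, 0.1408, 0.1358
R0 = Σ lx·mx = 3.56762 → 3.568

3.568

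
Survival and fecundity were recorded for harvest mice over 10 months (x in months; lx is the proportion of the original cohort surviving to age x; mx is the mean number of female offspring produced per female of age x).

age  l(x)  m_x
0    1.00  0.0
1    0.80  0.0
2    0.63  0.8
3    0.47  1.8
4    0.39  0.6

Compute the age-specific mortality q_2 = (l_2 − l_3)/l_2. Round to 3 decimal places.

q_2 = (l_2 − l_3) / l_2 = (0.63 − 0.47) / 0.63
     = 0.16 / 0.63 = 0.253968… → 0.254

0.254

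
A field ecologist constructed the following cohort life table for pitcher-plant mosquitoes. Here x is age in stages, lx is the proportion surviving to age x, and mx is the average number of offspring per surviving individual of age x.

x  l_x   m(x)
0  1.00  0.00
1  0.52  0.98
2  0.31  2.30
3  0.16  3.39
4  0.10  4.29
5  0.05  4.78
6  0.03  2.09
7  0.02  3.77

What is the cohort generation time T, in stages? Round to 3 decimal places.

2.870

lx·mx: 0, 0.5096, 0.713, 0.5424, 0.429, 0.239, 0.0627, 0.0754 → R0 = 2.5711
x·lx·mx: 0, 0.5096, 1.426, 1.6272, 1.716, 1.195, 0.3762, 0.5278 → Σ = 7.3778
T = 7.3778 / 2.5711 = 2.869511… → 2.870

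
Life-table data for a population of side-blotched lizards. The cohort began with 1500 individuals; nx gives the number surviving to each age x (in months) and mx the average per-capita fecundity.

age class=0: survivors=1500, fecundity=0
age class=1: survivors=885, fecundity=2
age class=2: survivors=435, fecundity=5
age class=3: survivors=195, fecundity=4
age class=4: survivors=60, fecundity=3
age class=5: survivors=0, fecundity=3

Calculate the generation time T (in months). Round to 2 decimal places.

1.87

lx = nx/n0 = nx/1500: 1, 0.59, 0.29, 0.13, 0.04, 0
lx·mx: 0, 1.18, 1.45, 0.52, 0.12, 0 → R0 = 3.27
x·lx·mx: 0, 1.18, 2.9, 1.56, 0.48, 0 → Σ = 6.12
T = 6.12 / 3.27 = 1.87156… → 1.87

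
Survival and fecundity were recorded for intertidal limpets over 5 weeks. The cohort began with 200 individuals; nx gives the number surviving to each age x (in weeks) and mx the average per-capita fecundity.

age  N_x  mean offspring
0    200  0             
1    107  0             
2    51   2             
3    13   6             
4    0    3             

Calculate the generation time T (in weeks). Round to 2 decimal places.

lx = nx/n0 = nx/200: 1, 0.535, 0.255, 0.065, 0
lx·mx: 0, 0, 0.51, 0.39, 0 → R0 = 0.9
x·lx·mx: 0, 0, 1.02, 1.17, 0 → Σ = 2.19
T = 2.19 / 0.9 = 2.433333… → 2.43

2.43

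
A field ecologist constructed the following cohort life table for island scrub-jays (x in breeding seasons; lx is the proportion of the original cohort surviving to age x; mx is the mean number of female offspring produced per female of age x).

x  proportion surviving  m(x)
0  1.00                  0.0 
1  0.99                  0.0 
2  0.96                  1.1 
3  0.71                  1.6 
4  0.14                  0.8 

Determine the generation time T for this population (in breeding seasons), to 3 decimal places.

lx·mx: 0, 0, 1.056, 1.136, 0.112 → R0 = 2.304
x·lx·mx: 0, 0, 2.112, 3.408, 0.448 → Σ = 5.968
T = 5.968 / 2.304 = 2.590278… → 2.590

2.590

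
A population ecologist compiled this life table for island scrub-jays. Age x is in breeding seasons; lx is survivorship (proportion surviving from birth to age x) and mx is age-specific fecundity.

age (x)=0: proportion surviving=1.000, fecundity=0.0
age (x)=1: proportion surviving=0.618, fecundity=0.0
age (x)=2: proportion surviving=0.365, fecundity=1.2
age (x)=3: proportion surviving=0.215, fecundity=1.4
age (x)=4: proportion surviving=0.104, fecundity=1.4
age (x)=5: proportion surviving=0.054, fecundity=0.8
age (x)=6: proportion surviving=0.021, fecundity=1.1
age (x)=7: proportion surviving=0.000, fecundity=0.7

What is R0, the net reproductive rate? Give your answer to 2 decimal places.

lx·mx by age: 0, 0, 0.438, 0.301, 0.1456, 0.0432, 0.0231, 0
R0 = Σ lx·mx = 0.9509 → 0.95

0.95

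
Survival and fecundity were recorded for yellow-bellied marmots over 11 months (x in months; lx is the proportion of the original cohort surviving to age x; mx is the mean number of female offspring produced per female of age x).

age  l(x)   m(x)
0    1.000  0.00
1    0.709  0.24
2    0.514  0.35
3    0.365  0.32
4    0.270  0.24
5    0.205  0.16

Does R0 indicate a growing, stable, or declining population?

R0 = Σ lx·mx = 0 + 0.17016 + 0.1799 + 0.1168 + 0.0648 + 0.0328 = 0.56446
R0 < 1, so the population is declining.

declining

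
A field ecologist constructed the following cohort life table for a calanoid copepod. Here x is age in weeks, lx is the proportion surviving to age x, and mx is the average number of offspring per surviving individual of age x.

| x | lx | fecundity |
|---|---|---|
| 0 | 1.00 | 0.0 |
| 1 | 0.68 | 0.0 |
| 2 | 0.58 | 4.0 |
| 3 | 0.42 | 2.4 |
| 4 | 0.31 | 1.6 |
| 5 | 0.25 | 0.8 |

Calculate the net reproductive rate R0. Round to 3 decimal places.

4.024

lx·mx by age: 0, 0, 2.32, 1.008, 0.496, 0.2
R0 = Σ lx·mx = 4.024 → 4.024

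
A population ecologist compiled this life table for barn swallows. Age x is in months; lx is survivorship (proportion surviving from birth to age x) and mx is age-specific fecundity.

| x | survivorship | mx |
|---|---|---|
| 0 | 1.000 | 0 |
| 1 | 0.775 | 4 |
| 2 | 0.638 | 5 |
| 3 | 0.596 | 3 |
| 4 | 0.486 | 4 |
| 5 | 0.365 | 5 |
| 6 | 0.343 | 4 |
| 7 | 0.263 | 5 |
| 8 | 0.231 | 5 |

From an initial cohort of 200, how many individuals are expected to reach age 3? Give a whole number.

Expected survivors = N0 · l_3 = 200 × 0.596 = 119.2 → 119

119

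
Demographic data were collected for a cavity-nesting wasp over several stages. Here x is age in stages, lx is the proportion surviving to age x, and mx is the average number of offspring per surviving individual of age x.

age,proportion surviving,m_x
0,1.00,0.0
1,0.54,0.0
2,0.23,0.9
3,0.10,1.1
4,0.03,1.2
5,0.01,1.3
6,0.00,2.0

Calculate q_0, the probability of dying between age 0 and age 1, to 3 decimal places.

0.460

q_0 = (l_0 − l_1) / l_0 = (1 − 0.54) / 1
     = 0.46 / 1 = 0.46 → 0.460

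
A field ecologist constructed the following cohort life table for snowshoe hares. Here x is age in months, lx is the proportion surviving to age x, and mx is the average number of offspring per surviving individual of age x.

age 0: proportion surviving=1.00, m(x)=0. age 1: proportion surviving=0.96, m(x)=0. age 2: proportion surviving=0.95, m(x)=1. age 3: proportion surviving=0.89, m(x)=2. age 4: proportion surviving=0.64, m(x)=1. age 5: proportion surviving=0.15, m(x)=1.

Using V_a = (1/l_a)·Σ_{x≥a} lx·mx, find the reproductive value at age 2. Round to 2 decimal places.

lx·mx for x ≥ 2: 0.95, 1.78, 0.64, 0.15 → sum = 3.52
V_2 = 3.52 / l_2 = 3.52 / 0.95 = 3.705263… → 3.71

3.71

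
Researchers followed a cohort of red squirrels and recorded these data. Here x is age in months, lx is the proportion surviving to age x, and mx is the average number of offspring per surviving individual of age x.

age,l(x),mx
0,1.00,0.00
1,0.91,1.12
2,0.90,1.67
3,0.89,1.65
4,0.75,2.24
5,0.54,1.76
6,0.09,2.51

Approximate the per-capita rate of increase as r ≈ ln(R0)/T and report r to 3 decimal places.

0.620

R0 = Σ lx·mx = 0 + 1.0192 + 1.503 + 1.4685 + 1.68 + 0.9504 + 0.2259 = 6.847
Σ x·lx·mx = 21.2581; T = 21.2581/6.847 = 3.10473…
r ≈ ln(R0)/T = ln(6.847)/3.10473… = 0.61964… → 0.620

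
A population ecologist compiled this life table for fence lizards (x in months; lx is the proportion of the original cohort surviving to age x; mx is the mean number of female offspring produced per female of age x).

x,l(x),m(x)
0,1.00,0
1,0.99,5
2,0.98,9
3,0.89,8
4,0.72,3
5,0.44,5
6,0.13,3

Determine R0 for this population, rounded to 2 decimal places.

25.64

lx·mx by age: 0, 4.95, 8.82, 7.12, 2.16, 2.2, 0.39
R0 = Σ lx·mx = 25.64 → 25.64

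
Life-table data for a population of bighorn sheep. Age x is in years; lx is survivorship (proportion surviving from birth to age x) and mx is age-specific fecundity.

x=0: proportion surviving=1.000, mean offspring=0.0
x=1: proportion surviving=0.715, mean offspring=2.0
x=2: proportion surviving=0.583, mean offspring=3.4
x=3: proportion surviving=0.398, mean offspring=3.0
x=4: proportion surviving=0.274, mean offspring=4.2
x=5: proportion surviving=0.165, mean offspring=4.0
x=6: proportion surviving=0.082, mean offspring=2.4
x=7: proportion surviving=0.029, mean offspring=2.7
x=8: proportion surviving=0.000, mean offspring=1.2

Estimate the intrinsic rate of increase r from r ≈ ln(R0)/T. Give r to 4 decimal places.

R0 = Σ lx·mx = 0 + 1.43 + 1.9822 + 1.194 + 1.1508 + 0.66 + 0.1968 + 0.0783 + 0 = 6.6921
Σ x·lx·mx = 18.6085; T = 18.6085/6.6921 = 2.78067…
r ≈ ln(R0)/T = ln(6.6921)/2.78067… = 0.683623… → 0.6836

0.6836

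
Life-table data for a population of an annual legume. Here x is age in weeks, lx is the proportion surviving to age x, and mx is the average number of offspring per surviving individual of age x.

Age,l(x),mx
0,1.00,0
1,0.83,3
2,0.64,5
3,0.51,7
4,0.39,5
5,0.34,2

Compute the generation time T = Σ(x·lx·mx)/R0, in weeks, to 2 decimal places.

lx·mx: 0, 2.49, 3.2, 3.57, 1.95, 0.68 → R0 = 11.89
x·lx·mx: 0, 2.49, 6.4, 10.71, 7.8, 3.4 → Σ = 30.8
T = 30.8 / 11.89 = 2.590412… → 2.59

2.59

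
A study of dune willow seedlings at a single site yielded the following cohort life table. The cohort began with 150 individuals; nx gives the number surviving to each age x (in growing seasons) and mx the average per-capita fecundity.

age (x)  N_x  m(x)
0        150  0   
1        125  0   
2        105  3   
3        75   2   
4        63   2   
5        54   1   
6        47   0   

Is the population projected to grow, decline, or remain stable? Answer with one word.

growing

lx = nx/n0 = nx/150: 1, 0.83333…, 0.7, 0.5, 0.42, 0.36, 0.31333…
R0 = Σ lx·mx = 0 + 0 + 2.1 + 1 + 0.84 + 0.36 + 0 = 4.3…
R0 > 1, so the population is growing.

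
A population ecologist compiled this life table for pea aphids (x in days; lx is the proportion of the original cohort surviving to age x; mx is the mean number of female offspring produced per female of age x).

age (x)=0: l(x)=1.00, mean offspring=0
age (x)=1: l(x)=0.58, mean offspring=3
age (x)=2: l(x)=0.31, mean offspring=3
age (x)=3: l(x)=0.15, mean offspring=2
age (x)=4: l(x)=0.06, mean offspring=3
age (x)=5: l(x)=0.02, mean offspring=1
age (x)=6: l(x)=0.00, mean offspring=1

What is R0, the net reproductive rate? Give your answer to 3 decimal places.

3.170

lx·mx by age: 0, 1.74, 0.93, 0.3, 0.18, 0.02, 0
R0 = Σ lx·mx = 3.17 → 3.170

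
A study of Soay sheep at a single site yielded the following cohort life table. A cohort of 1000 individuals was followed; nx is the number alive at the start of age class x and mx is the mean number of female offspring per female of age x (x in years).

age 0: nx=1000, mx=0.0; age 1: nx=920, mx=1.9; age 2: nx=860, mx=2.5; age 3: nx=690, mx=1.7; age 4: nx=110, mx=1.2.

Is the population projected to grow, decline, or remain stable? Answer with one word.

lx = nx/n0 = nx/1000: 1, 0.92, 0.86, 0.69, 0.11
R0 = Σ lx·mx = 0 + 1.748 + 2.15 + 1.173 + 0.132 = 5.203
R0 > 1, so the population is growing.

growing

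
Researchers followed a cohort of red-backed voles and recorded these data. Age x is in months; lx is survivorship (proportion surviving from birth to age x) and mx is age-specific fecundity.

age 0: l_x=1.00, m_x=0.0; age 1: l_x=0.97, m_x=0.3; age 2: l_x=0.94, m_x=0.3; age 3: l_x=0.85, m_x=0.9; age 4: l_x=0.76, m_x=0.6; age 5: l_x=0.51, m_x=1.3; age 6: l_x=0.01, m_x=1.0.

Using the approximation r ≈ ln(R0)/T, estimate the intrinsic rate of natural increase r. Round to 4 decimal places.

0.2668

R0 = Σ lx·mx = 0 + 0.291 + 0.282 + 0.765 + 0.456 + 0.663 + 0.01 = 2.467
Σ x·lx·mx = 8.349; T = 8.349/2.467 = 3.38427…
r ≈ ln(R0)/T = ln(2.467)/3.38427… = 0.266823… → 0.2668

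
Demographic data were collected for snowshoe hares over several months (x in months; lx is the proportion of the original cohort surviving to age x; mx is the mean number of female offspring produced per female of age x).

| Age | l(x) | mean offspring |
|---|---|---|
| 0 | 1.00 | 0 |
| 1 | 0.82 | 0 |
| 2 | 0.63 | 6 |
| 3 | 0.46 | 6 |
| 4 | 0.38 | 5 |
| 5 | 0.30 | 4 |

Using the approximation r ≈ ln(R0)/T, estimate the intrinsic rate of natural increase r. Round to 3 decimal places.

R0 = Σ lx·mx = 0 + 0 + 3.78 + 2.76 + 1.9 + 1.2 = 9.64
Σ x·lx·mx = 29.44; T = 29.44/9.64 = 3.05394…
r ≈ ln(R0)/T = ln(9.64)/3.05394… = 0.74197… → 0.742

0.742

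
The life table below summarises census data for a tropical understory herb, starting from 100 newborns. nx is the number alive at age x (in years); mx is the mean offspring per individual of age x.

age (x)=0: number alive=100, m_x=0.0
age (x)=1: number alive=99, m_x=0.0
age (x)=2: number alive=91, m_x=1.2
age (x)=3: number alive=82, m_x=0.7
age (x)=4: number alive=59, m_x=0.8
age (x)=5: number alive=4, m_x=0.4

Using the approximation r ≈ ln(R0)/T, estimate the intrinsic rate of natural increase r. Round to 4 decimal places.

lx = nx/n0 = nx/100: 1, 0.99, 0.91, 0.82, 0.59, 0.04
R0 = Σ lx·mx = 0 + 0 + 1.092 + 0.574 + 0.472 + 0.016 = 2.154
Σ x·lx·mx = 5.874; T = 5.874/2.154 = 2.72702…
r ≈ ln(R0)/T = ln(2.154)/2.72702… = 0.281379… → 0.2814

0.2814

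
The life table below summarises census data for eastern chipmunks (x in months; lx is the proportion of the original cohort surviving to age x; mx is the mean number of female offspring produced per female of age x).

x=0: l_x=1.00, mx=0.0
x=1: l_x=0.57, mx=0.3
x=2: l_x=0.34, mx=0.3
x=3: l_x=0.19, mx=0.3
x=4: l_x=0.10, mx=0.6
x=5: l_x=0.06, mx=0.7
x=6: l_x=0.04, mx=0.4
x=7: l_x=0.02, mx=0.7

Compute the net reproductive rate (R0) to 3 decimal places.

lx·mx by age: 0, 0.171, 0.102, 0.057, 0.06, 0.042, 0.016, 0.014
R0 = Σ lx·mx = 0.462 → 0.462

0.462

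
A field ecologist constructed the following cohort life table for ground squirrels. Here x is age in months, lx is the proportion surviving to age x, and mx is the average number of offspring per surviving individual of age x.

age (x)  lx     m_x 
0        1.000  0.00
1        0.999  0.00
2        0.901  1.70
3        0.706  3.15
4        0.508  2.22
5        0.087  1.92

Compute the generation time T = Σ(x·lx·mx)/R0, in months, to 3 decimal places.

lx·mx: 0, 0, 1.5317, 2.2239, 1.12776, 0.16704 → R0 = 5.0504
x·lx·mx: 0, 0, 3.0634, 6.6717, 4.51104, 0.8352 → Σ = 15.08134
T = 15.08134 / 5.0504 = 2.986167… → 2.986

2.986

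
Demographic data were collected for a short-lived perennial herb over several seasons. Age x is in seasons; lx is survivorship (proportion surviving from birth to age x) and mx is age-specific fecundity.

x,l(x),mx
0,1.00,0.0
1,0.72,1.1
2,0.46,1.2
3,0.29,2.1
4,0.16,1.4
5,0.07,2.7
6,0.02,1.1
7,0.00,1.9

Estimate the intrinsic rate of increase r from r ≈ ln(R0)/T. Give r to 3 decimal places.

0.365

R0 = Σ lx·mx = 0 + 0.792 + 0.552 + 0.609 + 0.224 + 0.189 + 0.022 + 0 = 2.388
Σ x·lx·mx = 5.696; T = 5.696/2.388 = 2.38526…
r ≈ ln(R0)/T = ln(2.388)/2.38526… = 0.36493… → 0.365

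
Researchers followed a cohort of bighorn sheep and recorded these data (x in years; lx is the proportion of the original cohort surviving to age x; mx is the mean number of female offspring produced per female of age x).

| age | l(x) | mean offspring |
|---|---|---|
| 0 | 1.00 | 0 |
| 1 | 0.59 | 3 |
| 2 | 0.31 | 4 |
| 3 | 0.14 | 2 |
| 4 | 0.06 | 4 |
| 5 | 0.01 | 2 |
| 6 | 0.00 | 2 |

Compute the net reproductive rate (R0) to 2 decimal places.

3.55

lx·mx by age: 0, 1.77, 1.24, 0.28, 0.24, 0.02, 0
R0 = Σ lx·mx = 3.55 → 3.55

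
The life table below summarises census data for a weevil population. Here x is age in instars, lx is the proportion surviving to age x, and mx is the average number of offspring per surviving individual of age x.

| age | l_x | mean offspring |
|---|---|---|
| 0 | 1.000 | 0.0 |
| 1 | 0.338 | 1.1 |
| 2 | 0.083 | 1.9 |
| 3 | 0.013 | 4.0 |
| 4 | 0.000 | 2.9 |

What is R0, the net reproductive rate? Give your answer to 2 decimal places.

lx·mx by age: 0, 0.3718, 0.1577, 0.052, 0
R0 = Σ lx·mx = 0.5815 → 0.58

0.58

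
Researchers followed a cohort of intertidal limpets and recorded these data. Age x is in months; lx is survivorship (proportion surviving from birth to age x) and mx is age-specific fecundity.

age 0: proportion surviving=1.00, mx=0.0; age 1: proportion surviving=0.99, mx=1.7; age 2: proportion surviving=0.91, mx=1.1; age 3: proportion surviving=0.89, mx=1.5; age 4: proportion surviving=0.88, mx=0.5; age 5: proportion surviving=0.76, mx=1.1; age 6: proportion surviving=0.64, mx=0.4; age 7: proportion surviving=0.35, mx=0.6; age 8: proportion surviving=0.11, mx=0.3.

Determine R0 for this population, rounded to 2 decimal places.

5.79

lx·mx by age: 0, 1.683, 1.001, 1.335, 0.44, 0.836, 0.256, 0.21, 0.033
R0 = Σ lx·mx = 5.794 → 5.79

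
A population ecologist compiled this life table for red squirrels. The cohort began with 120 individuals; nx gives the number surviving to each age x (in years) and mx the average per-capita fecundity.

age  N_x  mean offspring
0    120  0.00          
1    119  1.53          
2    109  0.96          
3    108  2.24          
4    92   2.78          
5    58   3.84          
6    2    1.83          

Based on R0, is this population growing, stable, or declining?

growing

lx = nx/n0 = nx/120: 1, 0.99167…, 0.90833…, 0.9, 0.76667…, 0.48333…, 0.01667…
R0 = Σ lx·mx = 0 + 1.51725… + 0.872… + 2.016 + 2.131333… + 1.856… + 0.0305… = 8.423083…
R0 > 1, so the population is growing.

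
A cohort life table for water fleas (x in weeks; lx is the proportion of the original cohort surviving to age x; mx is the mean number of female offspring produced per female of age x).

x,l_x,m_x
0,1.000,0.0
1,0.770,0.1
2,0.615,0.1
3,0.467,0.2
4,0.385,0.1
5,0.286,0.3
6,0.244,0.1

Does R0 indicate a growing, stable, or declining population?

declining

R0 = Σ lx·mx = 0 + 0.077 + 0.0615 + 0.0934 + 0.0385 + 0.0858 + 0.0244 = 0.3806
R0 < 1, so the population is declining.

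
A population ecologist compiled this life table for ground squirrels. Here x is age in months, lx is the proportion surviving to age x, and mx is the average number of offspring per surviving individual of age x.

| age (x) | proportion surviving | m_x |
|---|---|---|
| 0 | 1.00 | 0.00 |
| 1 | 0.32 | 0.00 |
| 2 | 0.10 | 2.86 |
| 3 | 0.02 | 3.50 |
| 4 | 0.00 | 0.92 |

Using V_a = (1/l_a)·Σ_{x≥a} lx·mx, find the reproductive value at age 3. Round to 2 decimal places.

3.50

lx·mx for x ≥ 3: 0.07, 0 → sum = 0.07
V_3 = 0.07 / l_3 = 0.07 / 0.02 = 3.5 → 3.50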